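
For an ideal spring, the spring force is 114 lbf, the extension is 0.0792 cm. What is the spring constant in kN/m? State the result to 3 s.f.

640 kN/m

From Hooke's law: k = F/x.
F = 114 lbf = 507.1 N; x = 0.0792 cm = 7.920×10^-4 m.
k = 6.403×10^5 N/m
6.403×10^5 N/m × (1 kN/m / 1000 N/m) = 640.3 kN/m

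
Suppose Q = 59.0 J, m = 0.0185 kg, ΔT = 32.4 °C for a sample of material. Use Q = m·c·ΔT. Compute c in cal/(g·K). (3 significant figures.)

Rearranging: c = Q/(m·ΔT).
Q = 59.0 J; m = 0.0185 kg; ΔT = 32.4 °C = 32.40 K.
c = 98.43 J/(kg·K)
98.43 J/(kg·K) × (1 cal/(g·K) / 4184 J/(kg·K)) = 0.02353 cal/(g·K)

0.0235 cal/(g·K)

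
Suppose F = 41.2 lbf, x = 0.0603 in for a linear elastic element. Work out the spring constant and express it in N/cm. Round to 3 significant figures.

1200 N/cm

From Hooke's law: k = F/x.
F = 41.2 lbf = 183.3 N; x = 0.0603 in = 0.001532 m.
k = 1.197×10^5 N/m
1.197×10^5 N/m × (1 N/cm / 100.0 N/m) = 1197 N/cm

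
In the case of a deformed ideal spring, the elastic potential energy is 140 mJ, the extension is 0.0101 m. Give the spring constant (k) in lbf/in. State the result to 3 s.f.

Solving U = ½k·x² for k: k = 2U/x².
U = 140 mJ = 0.1400 J; x = 0.0101 m.
k = 2745 N/m
2745 N/m × (1 lbf/in / 175.1 N/m) = 15.67 lbf/in

15.7 lbf/in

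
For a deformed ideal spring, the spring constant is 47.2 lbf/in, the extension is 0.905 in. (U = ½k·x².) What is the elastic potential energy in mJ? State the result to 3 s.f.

Directly: U = ½kx².
k = 47.2 lbf/in = 8266 N/m; x = 0.905 in = 0.02299 m.
U = 2.184 J
2.184 J × (1 mJ / 0.001000 J) = 2184 mJ

2180 mJ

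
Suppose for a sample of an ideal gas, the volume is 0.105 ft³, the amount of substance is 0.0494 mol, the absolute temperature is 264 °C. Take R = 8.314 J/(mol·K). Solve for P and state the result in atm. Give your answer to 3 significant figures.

0.732 atm

From the ideal-gas law: P = nRT/V.
V = 0.105 ft³ = 0.002973 m³; n = 0.0494 mol; T = 264 °C = 537.1 K; R = 8.314 J/(mol·K).
P = 74199 Pa  (the unit combination reduces to kg/(m·s²) = Pa)
74199 Pa × (1 atm / 1.013×10^5 Pa) = 0.7323 atm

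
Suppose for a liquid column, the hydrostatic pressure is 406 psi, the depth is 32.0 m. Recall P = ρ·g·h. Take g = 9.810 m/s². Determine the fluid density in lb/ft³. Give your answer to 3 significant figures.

557 lb/ft³

Rearranging P = ρ·g·h for ρ: ρ = P/(g·h).
P = 406 psi = 2.799×10^6 Pa; h = 32.0 m; g = 9.810 m/s².
ρ = 8917 kg/m³
8917 kg/m³ × (1 lb/ft³ / 16.02 kg/m³) = 556.7 lb/ft³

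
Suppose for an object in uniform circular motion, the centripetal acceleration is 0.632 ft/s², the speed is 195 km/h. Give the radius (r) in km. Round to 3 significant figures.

Rearranging: r = v²/a.
a = 0.632 ft/s² = 0.1926 m/s²; v = 195 km/h = 54.17 m/s.
r = 15231 m
15231 m × (1 km / 1000 m) = 15.23 km

15.2 km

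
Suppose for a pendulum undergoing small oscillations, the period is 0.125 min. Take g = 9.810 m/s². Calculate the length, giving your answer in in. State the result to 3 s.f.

550 in

Solving T = 2π√(L/g) for L: L = g·(T/2π)².
T = 0.125 min = 7.500 s; g = 9.810 m/s².
L = 13.98 m
13.98 m × (1 in / 0.02540 m) = 550.3 in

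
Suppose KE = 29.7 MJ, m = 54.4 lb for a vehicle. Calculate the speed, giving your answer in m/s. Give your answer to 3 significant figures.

1550 m/s

Rearranging: v = √(2·KE/m).
KE = 29.7 MJ = 2.970×10^7 J; m = 54.4 lb = 24.68 kg.
v = 1552 m/s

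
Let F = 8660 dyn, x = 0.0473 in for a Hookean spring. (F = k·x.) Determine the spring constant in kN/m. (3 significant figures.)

0.0721 kN/m

Solving F = k·x for k: k = F/x.
F = 8660 dyn = 0.08660 N; x = 0.0473 in = 0.001201 m.
k = 72.08 N/m
72.08 N/m × (1 kN/m / 1000 N/m) = 0.07208 kN/m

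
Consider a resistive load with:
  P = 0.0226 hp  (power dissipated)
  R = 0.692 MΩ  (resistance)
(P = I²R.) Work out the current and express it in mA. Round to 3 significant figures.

4.93 mA

Rearranging P = I²R for I: I = √(P/R).
P = 0.0226 hp = 16.85 W; R = 0.692 MΩ = 6.920×10^5 Ω.
I = 0.004935 A
0.004935 A × (1 mA / 0.001000 A) = 4.935 mA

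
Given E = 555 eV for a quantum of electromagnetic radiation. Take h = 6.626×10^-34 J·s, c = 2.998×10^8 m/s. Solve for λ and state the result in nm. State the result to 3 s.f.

2.23 nm

Solving E = h·c/λ for λ: λ = hc/E.
E = 555 eV = 8.892×10^-17 J; h = 6.626×10^-34 J·s; c = 2.998×10^8 m/s.
λ = 2.234×10^-9 m
2.234×10^-9 m × (1 nm / 1.000×10^-9 m) = 2.234 nm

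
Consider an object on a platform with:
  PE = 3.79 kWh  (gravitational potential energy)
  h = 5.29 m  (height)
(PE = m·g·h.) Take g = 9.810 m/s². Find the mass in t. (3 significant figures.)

263 t

Solving PE = m·g·h for m: m = PE/(g·h).
PE = 3.79 kWh = 1.364×10^7 J; h = 5.29 m; g = 9.810 m/s².
m = 2.629×10^5 kg
2.629×10^5 kg × (1 t / 1000 kg) = 262.9 t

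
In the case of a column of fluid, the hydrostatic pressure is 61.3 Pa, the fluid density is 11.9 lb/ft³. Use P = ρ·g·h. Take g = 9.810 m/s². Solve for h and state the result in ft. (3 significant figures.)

0.108 ft

Solving P = ρ·g·h for h: h = P/(ρ·g).
P = 61.3 Pa; ρ = 11.9 lb/ft³ = 190.6 kg/m³; g = 9.810 m/s².
h = 0.03278 m
0.03278 m × (1 ft / 0.3048 m) = 0.1075 ft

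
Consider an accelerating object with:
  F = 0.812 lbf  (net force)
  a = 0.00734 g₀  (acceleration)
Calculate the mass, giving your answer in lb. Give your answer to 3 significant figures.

From Newton's second law: m = F/a.
F = 0.812 lbf = 3.612 N; a = 0.00734 g₀ = 0.07198 m/s².
m = 50.18 kg
50.18 kg × (1 lb / 0.4536 kg) = 110.6 lb

111 lb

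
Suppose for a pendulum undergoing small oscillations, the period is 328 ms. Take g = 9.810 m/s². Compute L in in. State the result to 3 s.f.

1.05 in

Solving T = 2π√(L/g) for L: L = g·(T/2π)².
T = 328 ms = 0.3280 s; g = 9.810 m/s².
L = 0.02673 m
0.02673 m × (1 in / 0.02540 m) = 1.053 in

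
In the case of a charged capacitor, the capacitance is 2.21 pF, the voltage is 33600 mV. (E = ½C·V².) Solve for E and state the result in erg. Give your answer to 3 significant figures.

0.0125 erg

Directly: E = ½CV².
C = 2.21 pF = 2.210×10^-12 F; V = 33600 mV = 33.60 V.
E = 1.248×10^-9 J
1.248×10^-9 J × (1 erg / 1.000×10^-7 J) = 0.01248 erg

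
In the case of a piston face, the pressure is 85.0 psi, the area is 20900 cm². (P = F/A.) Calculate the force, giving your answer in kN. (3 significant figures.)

1220 kN

Solving P = F/A for F: F = P·A.
P = 85.0 psi = 5.861×10^5 Pa; A = 20900 cm² = 2.090 m².
F = 1.225×10^6 N
1.225×10^6 N × (1 kN / 1000 N) = 1225 kN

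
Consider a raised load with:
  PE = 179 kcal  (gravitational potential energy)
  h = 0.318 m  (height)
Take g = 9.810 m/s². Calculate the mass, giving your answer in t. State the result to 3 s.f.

240 t

Rearranging: m = PE/(g·h).
PE = 179 kcal = 7.489×10^5 J; h = 0.318 m; g = 9.810 m/s².
m = 2.401×10^5 kg
2.401×10^5 kg × (1 t / 1000 kg) = 240.1 t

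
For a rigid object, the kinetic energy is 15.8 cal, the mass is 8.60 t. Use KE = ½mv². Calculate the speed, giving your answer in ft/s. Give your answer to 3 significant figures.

Rearranging KE = ½mv² for v: v = √(2·KE/m).
KE = 15.8 cal = 66.11 J; m = 8.60 t = 8600 kg.
v = 0.1240 m/s
0.1240 m/s × (1 ft/s / 0.3048 m/s) = 0.4068 ft/s

0.407 ft/s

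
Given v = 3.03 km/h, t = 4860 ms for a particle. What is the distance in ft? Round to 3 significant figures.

Rearranging v = d/t for d: d = v·t.
v = 3.03 km/h = 0.8417 m/s; t = 4860 ms = 4.860 s.
d = 4.091 m
4.091 m × (1 ft / 0.3048 m) = 13.42 ft

13.4 ft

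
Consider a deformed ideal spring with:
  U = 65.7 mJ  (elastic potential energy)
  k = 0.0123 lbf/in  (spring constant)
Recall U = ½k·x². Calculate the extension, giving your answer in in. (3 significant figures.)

Rearranging: x = √(2U/k).
U = 65.7 mJ = 0.06570 J; k = 0.0123 lbf/in = 2.154 N/m.
x = 0.2470 m
0.2470 m × (1 in / 0.02540 m) = 9.724 in

9.72 in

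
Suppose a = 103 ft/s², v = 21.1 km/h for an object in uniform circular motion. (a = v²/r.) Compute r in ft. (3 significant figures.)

3.59 ft

Rearranging a = v²/r for r: r = v²/a.
a = 103 ft/s² = 31.39 m/s²; v = 21.1 km/h = 5.861 m/s.
r = 1.094 m
1.094 m × (1 ft / 0.3048 m) = 3.590 ft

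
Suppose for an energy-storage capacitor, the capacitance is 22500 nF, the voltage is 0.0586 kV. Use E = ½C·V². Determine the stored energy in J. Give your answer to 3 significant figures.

0.0386 J

E is given directly by: E = ½CV².
C = 22500 nF = 2.250×10^-5 F; V = 0.0586 kV = 58.60 V.
E = 0.03863 J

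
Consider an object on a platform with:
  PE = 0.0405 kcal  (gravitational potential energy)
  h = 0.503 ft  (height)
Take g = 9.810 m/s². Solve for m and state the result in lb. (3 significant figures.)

Solving PE = m·g·h for m: m = PE/(g·h).
PE = 0.0405 kcal = 169.5 J; h = 0.503 ft = 0.1533 m; g = 9.810 m/s².
m = 112.7 kg
112.7 kg × (1 lb / 0.4536 kg) = 248.4 lb

248 lb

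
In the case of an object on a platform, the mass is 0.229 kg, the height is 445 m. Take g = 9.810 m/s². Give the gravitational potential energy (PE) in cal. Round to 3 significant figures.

PE is given directly by: PE = mgh.
m = 0.229 kg; h = 445 m; g = 9.810 m/s².
PE = 999.7 J
999.7 J × (1 cal / 4.184 J) = 238.9 cal

239 cal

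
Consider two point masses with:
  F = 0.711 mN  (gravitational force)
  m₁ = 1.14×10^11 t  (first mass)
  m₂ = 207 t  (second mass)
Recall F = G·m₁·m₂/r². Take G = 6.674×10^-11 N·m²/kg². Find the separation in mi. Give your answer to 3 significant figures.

From Newton's law of gravitation: r = √(G·m₁m₂/F).
F = 0.711 mN = 7.110×10^-4 N; m₁ = 1.14×10^11 t = 1.140×10^14 kg; m₂ = 207 t = 2.070×10^5 kg; G = 6.674×10^-11 N·m²/kg².
r = 1.488×10^6 m
1.488×10^6 m × (1 mi / 1609 m) = 924.8 mi

925 mi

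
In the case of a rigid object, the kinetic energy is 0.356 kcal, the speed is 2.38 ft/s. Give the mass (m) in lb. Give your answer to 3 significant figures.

Rearranging KE = ½mv² for m: m = 2·KE/v².
KE = 0.356 kcal = 1490 J; v = 2.38 ft/s = 0.7254 m/s.
m = 5661 kg
5661 kg × (1 lb / 0.4536 kg) = 12480 lb

12500 lb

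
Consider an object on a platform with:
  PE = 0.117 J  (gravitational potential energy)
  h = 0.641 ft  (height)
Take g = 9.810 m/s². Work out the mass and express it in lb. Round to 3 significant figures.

Solving PE = m·g·h for m: m = PE/(g·h).
PE = 0.117 J; h = 0.641 ft = 0.1954 m; g = 9.810 m/s².
m = 0.06104 kg
0.06104 kg × (1 lb / 0.4536 kg) = 0.1346 lb

0.135 lb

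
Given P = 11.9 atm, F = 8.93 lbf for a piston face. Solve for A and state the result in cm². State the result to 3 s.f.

Solving P = F/A for A: A = F/P.
P = 11.9 atm = 1.206×10^6 Pa; F = 8.93 lbf = 39.72 N.
A = 3.294×10^-5 m²
3.294×10^-5 m² × (1 cm² / 1.000×10^-4 m²) = 0.3294 cm²

0.329 cm²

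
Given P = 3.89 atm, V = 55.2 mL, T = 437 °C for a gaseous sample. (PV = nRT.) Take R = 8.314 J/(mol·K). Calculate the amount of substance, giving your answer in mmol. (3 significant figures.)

3.69 mmol

Rearranging PV = nRT for n: n = PV/(RT).
P = 3.89 atm = 3.942×10^5 Pa; V = 55.2 mL = 5.520×10^-5 m³; T = 437 °C = 710.1 K; R = 8.314 J/(mol·K).
n = 0.003685 mol
0.003685 mol × (1 mmol / 0.001000 mol) = 3.685 mmol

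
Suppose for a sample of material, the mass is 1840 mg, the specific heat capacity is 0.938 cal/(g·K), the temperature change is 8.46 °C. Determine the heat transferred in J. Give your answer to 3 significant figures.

61.1 J

Q is given directly by: Q = mcΔT.
m = 1840 mg = 0.001840 kg; c = 0.938 cal/(g·K) = 3925 J/(kg·K); ΔT = 8.46 °C = 8.460 K.
Q = 61.09 J  (the unit combination reduces to kg·m²/s² = J)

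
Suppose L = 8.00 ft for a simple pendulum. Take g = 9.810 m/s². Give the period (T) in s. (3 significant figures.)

Directly: T = 2π√(L/g).
L = 8.00 ft = 2.438 m; g = 9.810 m/s².
T = 3.133 s

3.13 s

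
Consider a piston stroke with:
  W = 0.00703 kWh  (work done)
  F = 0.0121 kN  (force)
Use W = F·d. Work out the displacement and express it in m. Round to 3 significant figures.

2090 m

Rearranging: d = W/F.
W = 0.00703 kWh = 25308 J; F = 0.0121 kN = 12.10 N.
d = 2092 m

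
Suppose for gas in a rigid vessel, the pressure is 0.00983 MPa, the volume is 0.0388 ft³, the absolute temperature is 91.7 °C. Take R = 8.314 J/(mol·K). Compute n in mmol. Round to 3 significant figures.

Rearranging PV = nRT for n: n = PV/(RT).
P = 0.00983 MPa = 9830 Pa; V = 0.0388 ft³ = 0.001099 m³; T = 91.7 °C = 364.8 K; R = 8.314 J/(mol·K).
n = 0.003560 mol
0.003560 mol × (1 mmol / 0.001000 mol) = 3.560 mmol

3.56 mmol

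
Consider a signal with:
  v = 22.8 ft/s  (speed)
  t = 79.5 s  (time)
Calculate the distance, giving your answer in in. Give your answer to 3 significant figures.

Rearranging v = d/t for d: d = v·t.
v = 22.8 ft/s = 6.949 m/s; t = 79.5 s.
d = 552.5 m
552.5 m × (1 in / 0.02540 m) = 21751 in

21800 in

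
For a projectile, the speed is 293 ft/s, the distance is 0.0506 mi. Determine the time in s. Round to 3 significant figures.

Rearranging: t = d/v.
v = 293 ft/s = 89.31 m/s; d = 0.0506 mi = 81.43 m.
t = 0.9118 s

0.912 s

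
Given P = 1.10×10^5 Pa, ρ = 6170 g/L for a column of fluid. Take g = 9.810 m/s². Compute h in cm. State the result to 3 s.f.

Solving P = ρ·g·h for h: h = P/(ρ·g).
P = 1.10×10^5 Pa; ρ = 6170 g/L = 6170 kg/m³; g = 9.810 m/s².
h = 1.817 m
1.817 m × (1 cm / 0.01000 m) = 181.7 cm

182 cm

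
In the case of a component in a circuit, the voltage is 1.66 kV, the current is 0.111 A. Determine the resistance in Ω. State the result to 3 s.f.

15000 Ω

From Ohm's law: R = V/I.
V = 1.66 kV = 1660 V; I = 0.111 A.
R = 14955 Ω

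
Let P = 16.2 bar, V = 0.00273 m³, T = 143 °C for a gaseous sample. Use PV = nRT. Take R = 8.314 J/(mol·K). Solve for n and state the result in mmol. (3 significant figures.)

From the ideal-gas law: n = PV/(RT).
P = 16.2 bar = 1.620×10^6 Pa; V = 0.00273 m³; T = 143 °C = 416.1 K; R = 8.314 J/(mol·K).
n = 1.278 mol
1.278 mol × (1 mmol / 0.001000 mol) = 1278 mmol

1280 mmol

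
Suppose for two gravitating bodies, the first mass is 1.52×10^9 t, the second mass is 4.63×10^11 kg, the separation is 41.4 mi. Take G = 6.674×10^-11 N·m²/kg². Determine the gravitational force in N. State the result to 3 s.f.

10600 N

From Newton's law of gravitation: F = Gm₁m₂/r².
m₁ = 1.52×10^9 t = 1.520×10^12 kg; m₂ = 4.63×10^11 kg; r = 41.4 mi = 66627 m; G = 6.674×10^-11 N·m²/kg².
F = 10581 N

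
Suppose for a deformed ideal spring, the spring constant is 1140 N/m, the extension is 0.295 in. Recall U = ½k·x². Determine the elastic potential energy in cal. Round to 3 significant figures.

0.00765 cal

Directly: U = ½kx².
k = 1140 N/m; x = 0.295 in = 0.007493 m.
U = 0.03200 J  (the unit combination reduces to kg·m²/s² = J)
0.03200 J × (1 cal / 4.184 J) = 0.007649 cal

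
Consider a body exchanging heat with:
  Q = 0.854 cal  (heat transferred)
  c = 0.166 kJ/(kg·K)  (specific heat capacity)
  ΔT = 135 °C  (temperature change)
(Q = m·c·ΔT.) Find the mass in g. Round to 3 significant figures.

0.159 g

Solving Q = m·c·ΔT for m: m = Q/(c·ΔT).
Q = 0.854 cal = 3.573 J; c = 0.166 kJ/(kg·K) = 166.0 J/(kg·K); ΔT = 135 °C = 135.0 K.
m = 1.594×10^-4 kg
1.594×10^-4 kg × (1 g / 0.001000 kg) = 0.1594 g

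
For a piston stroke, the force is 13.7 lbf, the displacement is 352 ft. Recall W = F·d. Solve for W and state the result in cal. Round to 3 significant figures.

Directly: W = F·d.
F = 13.7 lbf = 60.94 N; d = 352 ft = 107.3 m.
W = 6538 J  (the unit combination reduces to kg·m²/s² = J)
6538 J × (1 cal / 4.184 J) = 1563 cal

1560 cal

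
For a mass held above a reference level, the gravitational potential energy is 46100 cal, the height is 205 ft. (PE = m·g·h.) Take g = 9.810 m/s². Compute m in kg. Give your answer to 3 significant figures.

315 kg

Rearranging: m = PE/(g·h).
PE = 46100 cal = 1.929×10^5 J; h = 205 ft = 62.48 m; g = 9.810 m/s².
m = 314.7 kg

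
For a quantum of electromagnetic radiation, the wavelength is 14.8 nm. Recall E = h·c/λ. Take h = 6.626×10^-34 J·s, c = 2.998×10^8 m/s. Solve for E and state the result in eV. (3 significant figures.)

83.8 eV

Directly: E = hc/λ.
λ = 14.8 nm = 1.480×10^-8 m; h = 6.626×10^-34 J·s; c = 2.998×10^8 m/s.
E = 1.342×10^-17 J
1.342×10^-17 J × (1 eV / 1.602×10^-19 J) = 83.77 eV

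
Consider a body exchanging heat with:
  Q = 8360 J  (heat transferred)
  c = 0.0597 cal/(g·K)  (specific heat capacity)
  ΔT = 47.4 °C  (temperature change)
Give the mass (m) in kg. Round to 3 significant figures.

Rearranging Q = m·c·ΔT for m: m = Q/(c·ΔT).
Q = 8360 J; c = 0.0597 cal/(g·K) = 249.8 J/(kg·K); ΔT = 47.4 °C = 47.40 K.
m = 0.7061 kg

0.706 kg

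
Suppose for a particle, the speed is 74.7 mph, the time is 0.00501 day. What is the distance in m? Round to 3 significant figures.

14500 m

Rearranging: d = v·t.
v = 74.7 mph = 33.39 m/s; t = 0.00501 day = 432.9 s.
d = 14455 m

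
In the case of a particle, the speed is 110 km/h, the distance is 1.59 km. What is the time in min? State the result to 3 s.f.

0.867 min

Rearranging v = d/t for t: t = d/v.
v = 110 km/h = 30.56 m/s; d = 1.59 km = 1590 m.
t = 52.04 s
52.04 s × (1 min / 60.00 s) = 0.8673 min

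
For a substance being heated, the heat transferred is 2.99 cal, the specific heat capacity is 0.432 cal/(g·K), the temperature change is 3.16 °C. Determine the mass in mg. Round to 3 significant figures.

2190 mg

Rearranging: m = Q/(c·ΔT).
Q = 2.99 cal = 12.51 J; c = 0.432 cal/(g·K) = 1807 J/(kg·K); ΔT = 3.16 °C = 3.160 K.
m = 0.002190 kg
0.002190 kg × (1 mg / 1.000×10^-6 kg) = 2190 mg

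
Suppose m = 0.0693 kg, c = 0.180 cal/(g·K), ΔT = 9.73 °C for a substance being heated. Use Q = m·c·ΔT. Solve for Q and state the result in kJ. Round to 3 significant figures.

0.508 kJ

Directly: Q = mcΔT.
m = 0.0693 kg; c = 0.180 cal/(g·K) = 753.1 J/(kg·K); ΔT = 9.73 °C = 9.730 K.
Q = 507.8 J  (the unit combination reduces to kg·m²/s² = J)
507.8 J × (1 kJ / 1000 J) = 0.5078 kJ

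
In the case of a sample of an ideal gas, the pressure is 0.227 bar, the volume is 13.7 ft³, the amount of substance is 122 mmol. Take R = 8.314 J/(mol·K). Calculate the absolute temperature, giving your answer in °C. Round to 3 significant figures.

From the ideal-gas law: T = PV/(nR).
P = 0.227 bar = 22700 Pa; V = 13.7 ft³ = 0.3879 m³; n = 122 mmol = 0.1220 mol; R = 8.314 J/(mol·K).
T = 8682 K
8682 K − 273.15 = 8409 °C

8410 °C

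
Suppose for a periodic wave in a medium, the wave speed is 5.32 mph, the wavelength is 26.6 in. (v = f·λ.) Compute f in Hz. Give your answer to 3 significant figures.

Solving v = f·λ for f: f = v/λ.
v = 5.32 mph = 2.378 m/s; λ = 26.6 in = 0.6756 m.
f = 3.520 Hz

3.52 Hz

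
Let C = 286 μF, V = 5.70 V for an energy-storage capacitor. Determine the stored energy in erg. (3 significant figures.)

E is given directly by: E = ½CV².
C = 286 μF = 2.860×10^-4 F; V = 5.70 V.
E = 0.004646 J  (the unit combination reduces to kg·m²/s² = J)
0.004646 J × (1 erg / 1.000×10^-7 J) = 46461 erg

46500 erg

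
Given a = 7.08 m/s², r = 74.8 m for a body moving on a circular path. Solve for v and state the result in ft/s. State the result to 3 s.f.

Rearranging: v = √(a·r).
a = 7.08 m/s²; r = 74.8 m.
v = 23.01 m/s
23.01 m/s × (1 ft/s / 0.3048 m/s) = 75.50 ft/s

75.5 ft/s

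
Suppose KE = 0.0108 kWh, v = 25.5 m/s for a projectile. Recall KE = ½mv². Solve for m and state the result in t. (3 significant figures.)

Solving KE = ½mv² for m: m = 2·KE/v².
KE = 0.0108 kWh = 38880 J; v = 25.5 m/s.
m = 119.6 kg
119.6 kg × (1 t / 1000 kg) = 0.1196 t

0.120 t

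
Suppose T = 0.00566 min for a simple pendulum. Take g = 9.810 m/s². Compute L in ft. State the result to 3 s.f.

Rearranging T = 2π√(L/g) for L: L = g·(T/2π)².
T = 0.00566 min = 0.3396 s; g = 9.810 m/s².
L = 0.02866 m
0.02866 m × (1 ft / 0.3048 m) = 0.09402 ft

0.0940 ft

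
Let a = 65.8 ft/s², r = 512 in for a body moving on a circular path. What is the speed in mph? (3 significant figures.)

36.1 mph

Solving a = v²/r for v: v = √(a·r).
a = 65.8 ft/s² = 20.06 m/s²; r = 512 in = 13.00 m.
v = 16.15 m/s
16.15 m/s × (1 mph / 0.4470 m/s) = 36.13 mph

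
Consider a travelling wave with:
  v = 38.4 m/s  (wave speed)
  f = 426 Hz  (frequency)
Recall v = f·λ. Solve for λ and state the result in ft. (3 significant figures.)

0.296 ft

Solving v = f·λ for λ: λ = v/f.
v = 38.4 m/s; f = 426 Hz.
λ = 0.09014 m
0.09014 m × (1 ft / 0.3048 m) = 0.2957 ft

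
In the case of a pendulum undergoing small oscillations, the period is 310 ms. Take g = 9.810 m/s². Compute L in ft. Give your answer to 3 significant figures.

0.0783 ft

Rearranging T = 2π√(L/g) for L: L = g·(T/2π)².
T = 310 ms = 0.3100 s; g = 9.810 m/s².
L = 0.02388 m
0.02388 m × (1 ft / 0.3048 m) = 0.07835 ft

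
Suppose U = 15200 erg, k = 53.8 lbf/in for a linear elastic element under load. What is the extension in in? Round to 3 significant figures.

0.0224 in

Rearranging U = ½k·x² for x: x = √(2U/k).
U = 15200 erg = 0.001520 J; k = 53.8 lbf/in = 9422 N/m.
x = 5.680×10^-4 m
5.680×10^-4 m × (1 in / 0.02540 m) = 0.02236 in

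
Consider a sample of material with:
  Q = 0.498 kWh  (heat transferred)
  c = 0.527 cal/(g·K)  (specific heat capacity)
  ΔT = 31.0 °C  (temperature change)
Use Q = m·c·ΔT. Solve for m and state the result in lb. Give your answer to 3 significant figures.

Rearranging Q = m·c·ΔT for m: m = Q/(c·ΔT).
Q = 0.498 kWh = 1.793×10^6 J; c = 0.527 cal/(g·K) = 2205 J/(kg·K); ΔT = 31.0 °C = 31.00 K.
m = 26.23 kg
26.23 kg × (1 lb / 0.4536 kg) = 57.82 lb

57.8 lb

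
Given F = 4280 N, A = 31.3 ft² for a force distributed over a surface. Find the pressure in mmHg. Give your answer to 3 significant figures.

P is given directly by: P = F/A.
F = 4280 N; A = 31.3 ft² = 2.908 m².
P = 1472 Pa
1472 Pa × (1 mmHg / 133.3 Pa) = 11.04 mmHg

11.0 mmHg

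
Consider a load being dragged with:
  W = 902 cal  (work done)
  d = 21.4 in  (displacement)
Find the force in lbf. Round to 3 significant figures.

Rearranging: F = W/d.
W = 902 cal = 3774 J; d = 21.4 in = 0.5436 m.
F = 6943 N  (the unit combination reduces to kg·m/s² = N)
6943 N × (1 lbf / 4.448 N) = 1561 lbf

1560 lbf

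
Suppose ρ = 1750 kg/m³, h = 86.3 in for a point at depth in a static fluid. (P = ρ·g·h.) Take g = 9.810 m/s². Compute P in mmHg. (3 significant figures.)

282 mmHg

Directly: P = ρgh.
ρ = 1750 kg/m³; h = 86.3 in = 2.192 m; g = 9.810 m/s².
P = 37632 Pa
37632 Pa × (1 mmHg / 133.3 Pa) = 282.3 mmHg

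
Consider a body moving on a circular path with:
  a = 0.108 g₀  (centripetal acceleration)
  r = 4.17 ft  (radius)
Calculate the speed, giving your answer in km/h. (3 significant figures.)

4.18 km/h

Rearranging a = v²/r for v: v = √(a·r).
a = 0.108 g₀ = 1.059 m/s²; r = 4.17 ft = 1.271 m.
v = 1.160 m/s
1.160 m/s × (1 km/h / 0.2778 m/s) = 4.177 km/h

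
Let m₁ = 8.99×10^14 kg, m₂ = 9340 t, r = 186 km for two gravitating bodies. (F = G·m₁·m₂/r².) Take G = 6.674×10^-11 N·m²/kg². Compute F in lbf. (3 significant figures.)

3.64 lbf

Directly: F = Gm₁m₂/r².
m₁ = 8.99×10^14 kg; m₂ = 9340 t = 9.340×10^6 kg; r = 186 km = 1.860×10^5 m; G = 6.674×10^-11 N·m²/kg².
F = 16.20 N
16.20 N × (1 lbf / 4.448 N) = 3.642 lbf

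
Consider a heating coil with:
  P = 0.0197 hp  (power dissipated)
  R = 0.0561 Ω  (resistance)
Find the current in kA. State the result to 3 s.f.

0.0162 kA

Rearranging P = I²R for I: I = √(P/R).
P = 0.0197 hp = 14.69 W; R = 0.0561 Ω.
I = 16.18 A
16.18 A × (1 kA / 1000 A) = 0.01618 kA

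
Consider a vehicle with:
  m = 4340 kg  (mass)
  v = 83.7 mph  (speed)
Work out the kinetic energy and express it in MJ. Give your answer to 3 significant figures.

3.04 MJ

Directly: KE = ½mv².
m = 4340 kg; v = 83.7 mph = 37.42 m/s.
KE = 3.038×10^6 J
3.038×10^6 J × (1 MJ / 1.000×10^6 J) = 3.038 MJ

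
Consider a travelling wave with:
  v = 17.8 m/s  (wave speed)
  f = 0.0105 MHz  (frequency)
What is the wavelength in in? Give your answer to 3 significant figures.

0.0667 in

Rearranging v = f·λ for λ: λ = v/f.
v = 17.8 m/s; f = 0.0105 MHz = 10500 Hz.
λ = 0.001695 m
0.001695 m × (1 in / 0.02540 m) = 0.06674 in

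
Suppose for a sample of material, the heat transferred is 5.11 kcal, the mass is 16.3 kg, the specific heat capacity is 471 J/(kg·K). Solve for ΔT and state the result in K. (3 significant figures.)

2.78 K

Rearranging Q = m·c·ΔT for ΔT: ΔT = Q/(m·c).
Q = 5.11 kcal = 21380 J; m = 16.3 kg; c = 471 J/(kg·K).
ΔT = 2.785 K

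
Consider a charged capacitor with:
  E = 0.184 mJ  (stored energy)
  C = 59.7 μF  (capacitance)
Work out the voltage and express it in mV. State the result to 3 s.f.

Rearranging E = ½C·V² for V: V = √(2E/C).
E = 0.184 mJ = 1.840×10^-4 J; C = 59.7 μF = 5.970×10^-5 F.
V = 2.483 V
2.483 V × (1 mV / 0.001000 V) = 2483 mV

2480 mV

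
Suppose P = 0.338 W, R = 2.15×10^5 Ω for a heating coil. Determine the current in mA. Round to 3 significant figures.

Rearranging: I = √(P/R).
P = 0.338 W; R = 2.15×10^5 Ω.
I = 0.001254 A
0.001254 A × (1 mA / 0.001000 A) = 1.254 mA

1.25 mA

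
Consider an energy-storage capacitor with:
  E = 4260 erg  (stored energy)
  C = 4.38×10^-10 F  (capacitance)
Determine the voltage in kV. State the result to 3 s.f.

1.39 kV

Rearranging E = ½C·V² for V: V = √(2E/C).
E = 4260 erg = 4.260×10^-4 J; C = 4.38×10^-10 F.
V = 1395 V  (the unit combination reduces to kg·m²/(A·s³) = V)
1395 V × (1 kV / 1000 V) = 1.395 kV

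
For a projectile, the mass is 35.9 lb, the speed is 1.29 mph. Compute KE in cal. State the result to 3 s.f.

0.647 cal

KE is given directly by: KE = ½mv².
m = 35.9 lb = 16.28 kg; v = 1.29 mph = 0.5767 m/s.
KE = 2.708 J  (the unit combination reduces to kg·m²/s² = J)
2.708 J × (1 cal / 4.184 J) = 0.6472 cal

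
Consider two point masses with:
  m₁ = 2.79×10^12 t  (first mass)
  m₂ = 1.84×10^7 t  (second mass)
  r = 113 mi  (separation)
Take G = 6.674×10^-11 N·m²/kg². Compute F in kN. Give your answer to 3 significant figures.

104 kN

From Newton's law of gravitation: F = Gm₁m₂/r².
m₁ = 2.79×10^12 t = 2.790×10^15 kg; m₂ = 1.84×10^7 t = 1.840×10^10 kg; r = 113 mi = 1.819×10^5 m; G = 6.674×10^-11 N·m²/kg².
F = 1.036×10^5 N  (the unit combination reduces to kg·m/s² = N)
1.036×10^5 N × (1 kN / 1000 N) = 103.6 kN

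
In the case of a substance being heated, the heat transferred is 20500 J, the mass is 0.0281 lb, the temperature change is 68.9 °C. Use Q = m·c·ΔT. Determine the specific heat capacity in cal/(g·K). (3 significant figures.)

5.58 cal/(g·K)

Solving Q = m·c·ΔT for c: c = Q/(m·ΔT).
Q = 20500 J; m = 0.0281 lb = 0.01275 kg; ΔT = 68.9 °C = 68.90 K.
c = 23343 J/(kg·K)
23343 J/(kg·K) × (1 cal/(g·K) / 4184 J/(kg·K)) = 5.579 cal/(g·K)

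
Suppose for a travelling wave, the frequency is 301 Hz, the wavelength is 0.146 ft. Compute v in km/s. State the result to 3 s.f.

0.0134 km/s

Directly: v = fλ.
f = 301 Hz; λ = 0.146 ft = 0.04450 m.
v = 13.39 m/s
13.39 m/s × (1 km/s / 1000 m/s) = 0.01339 km/s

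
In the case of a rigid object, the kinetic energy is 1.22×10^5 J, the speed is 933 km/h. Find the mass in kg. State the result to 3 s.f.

Rearranging: m = 2·KE/v².
KE = 1.22×10^5 J; v = 933 km/h = 259.2 m/s.
m = 3.633 kg

3.63 kg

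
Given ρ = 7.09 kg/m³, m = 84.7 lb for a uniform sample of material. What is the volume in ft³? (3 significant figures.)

Solving ρ = m/V for V: V = m/ρ.
ρ = 7.09 kg/m³; m = 84.7 lb = 38.42 kg.
V = 5.419 m³
5.419 m³ × (1 ft³ / 0.02832 m³) = 191.4 ft³

191 ft³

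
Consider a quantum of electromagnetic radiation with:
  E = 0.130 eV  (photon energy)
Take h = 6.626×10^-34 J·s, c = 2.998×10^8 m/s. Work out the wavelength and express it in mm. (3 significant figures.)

Solving E = h·c/λ for λ: λ = hc/E.
E = 0.130 eV = 2.083×10^-20 J; h = 6.626×10^-34 J·s; c = 2.998×10^8 m/s.
λ = 9.537×10^-6 m
9.537×10^-6 m × (1 mm / 0.001000 m) = 0.009537 mm

0.00954 mm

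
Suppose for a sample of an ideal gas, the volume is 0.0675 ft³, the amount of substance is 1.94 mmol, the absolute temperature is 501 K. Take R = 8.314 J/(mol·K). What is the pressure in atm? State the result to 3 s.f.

0.0417 atm

Directly: P = nRT/V.
V = 0.0675 ft³ = 0.001911 m³; n = 1.94 mmol = 0.001940 mol; T = 501 K; R = 8.314 J/(mol·K).
P = 4228 Pa
4228 Pa × (1 atm / 1.013×10^5 Pa) = 0.04172 atm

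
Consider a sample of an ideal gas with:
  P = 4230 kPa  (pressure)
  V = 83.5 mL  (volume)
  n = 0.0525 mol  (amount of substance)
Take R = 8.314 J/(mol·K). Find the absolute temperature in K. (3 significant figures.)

809 K

Rearranging PV = nRT for T: T = PV/(nR).
P = 4230 kPa = 4.230×10^6 Pa; V = 83.5 mL = 8.350×10^-5 m³; n = 0.0525 mol; R = 8.314 J/(mol·K).
T = 809.2 K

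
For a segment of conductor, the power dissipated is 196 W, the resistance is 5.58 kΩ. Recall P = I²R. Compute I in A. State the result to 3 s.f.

Rearranging P = I²R for I: I = √(P/R).
P = 196 W; R = 5.58 kΩ = 5580 Ω.
I = 0.1874 A

0.187 A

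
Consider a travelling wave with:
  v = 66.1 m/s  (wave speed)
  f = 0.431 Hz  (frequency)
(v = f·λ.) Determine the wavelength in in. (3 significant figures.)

Solving v = f·λ for λ: λ = v/f.
v = 66.1 m/s; f = 0.431 Hz.
λ = 153.4 m
153.4 m × (1 in / 0.02540 m) = 6038 in

6040 in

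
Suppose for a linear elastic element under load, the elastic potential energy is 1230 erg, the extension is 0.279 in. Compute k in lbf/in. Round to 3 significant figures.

Solving U = ½k·x² for k: k = 2U/x².
U = 1230 erg = 1.230×10^-4 J; x = 0.279 in = 0.007087 m.
k = 4.898 N/m
4.898 N/m × (1 lbf/in / 175.1 N/m) = 0.02797 lbf/in

0.0280 lbf/in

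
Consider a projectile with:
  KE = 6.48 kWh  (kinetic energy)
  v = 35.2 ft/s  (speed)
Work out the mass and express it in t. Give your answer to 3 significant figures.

405 t

Rearranging KE = ½mv² for m: m = 2·KE/v².
KE = 6.48 kWh = 2.333×10^7 J; v = 35.2 ft/s = 10.73 m/s.
m = 4.053×10^5 kg
4.053×10^5 kg × (1 t / 1000 kg) = 405.3 t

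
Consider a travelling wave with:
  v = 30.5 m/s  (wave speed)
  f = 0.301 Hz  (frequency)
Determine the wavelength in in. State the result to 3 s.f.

3990 in

Rearranging: λ = v/f.
v = 30.5 m/s; f = 0.301 Hz.
λ = 101.3 m
101.3 m × (1 in / 0.02540 m) = 3989 in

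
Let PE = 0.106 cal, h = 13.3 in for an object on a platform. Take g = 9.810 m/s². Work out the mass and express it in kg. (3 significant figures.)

Rearranging PE = m·g·h for m: m = PE/(g·h).
PE = 0.106 cal = 0.4435 J; h = 13.3 in = 0.3378 m; g = 9.810 m/s².
m = 0.1338 kg

0.134 kg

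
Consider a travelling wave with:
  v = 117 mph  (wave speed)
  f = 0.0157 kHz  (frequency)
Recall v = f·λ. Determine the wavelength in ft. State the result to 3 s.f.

Solving v = f·λ for λ: λ = v/f.
v = 117 mph = 52.30 m/s; f = 0.0157 kHz = 15.70 Hz.
λ = 3.331 m
3.331 m × (1 ft / 0.3048 m) = 10.93 ft

10.9 ft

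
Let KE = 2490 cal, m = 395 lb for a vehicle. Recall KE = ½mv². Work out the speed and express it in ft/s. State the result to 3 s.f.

35.4 ft/s

Rearranging KE = ½mv² for v: v = √(2·KE/m).
KE = 2490 cal = 10418 J; m = 395 lb = 179.2 kg.
v = 10.78 m/s
10.78 m/s × (1 ft/s / 0.3048 m/s) = 35.38 ft/s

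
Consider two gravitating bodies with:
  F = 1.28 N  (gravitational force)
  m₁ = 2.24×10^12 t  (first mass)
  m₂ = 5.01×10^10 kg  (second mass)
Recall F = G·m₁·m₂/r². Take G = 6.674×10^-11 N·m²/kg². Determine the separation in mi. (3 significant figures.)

47500 mi

From Newton's law of gravitation: r = √(G·m₁m₂/F).
F = 1.28 N; m₁ = 2.24×10^12 t = 2.240×10^15 kg; m₂ = 5.01×10^10 kg; G = 6.674×10^-11 N·m²/kg².
r = 7.649×10^7 m
7.649×10^7 m × (1 mi / 1609 m) = 47532 mi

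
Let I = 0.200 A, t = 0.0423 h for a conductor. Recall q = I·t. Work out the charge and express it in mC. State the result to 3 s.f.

q is given directly by: q = It.
I = 0.200 A; t = 0.0423 h = 152.3 s.
q = 30.46 C  (the unit combination reduces to A·s = C)
30.46 C × (1 mC / 0.001000 C) = 30456 mC

30500 mC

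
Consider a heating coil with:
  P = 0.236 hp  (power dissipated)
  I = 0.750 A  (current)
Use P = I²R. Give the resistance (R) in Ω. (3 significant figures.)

Rearranging P = I²R for R: R = P/I².
P = 0.236 hp = 176.0 W; I = 0.750 A.
R = 312.9 Ω

313 Ω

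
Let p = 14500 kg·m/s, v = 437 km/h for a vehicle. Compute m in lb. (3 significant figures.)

263 lb

Rearranging: m = p/v.
p = 14500 kg·m/s; v = 437 km/h = 121.4 m/s.
m = 119.5 kg
119.5 kg × (1 lb / 0.4536 kg) = 263.3 lb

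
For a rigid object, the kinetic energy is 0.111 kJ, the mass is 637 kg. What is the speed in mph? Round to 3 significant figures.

Rearranging KE = ½mv² for v: v = √(2·KE/m).
KE = 0.111 kJ = 111.0 J; m = 637 kg.
v = 0.5903 m/s
0.5903 m/s × (1 mph / 0.4470 m/s) = 1.321 mph

1.32 mph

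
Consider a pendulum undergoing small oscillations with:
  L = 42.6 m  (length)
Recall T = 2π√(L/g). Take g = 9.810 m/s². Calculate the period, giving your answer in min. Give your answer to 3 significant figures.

0.218 min

Directly: T = 2π√(L/g).
L = 42.6 m; g = 9.810 m/s².
T = 13.09 s
13.09 s × (1 min / 60.00 s) = 0.2182 min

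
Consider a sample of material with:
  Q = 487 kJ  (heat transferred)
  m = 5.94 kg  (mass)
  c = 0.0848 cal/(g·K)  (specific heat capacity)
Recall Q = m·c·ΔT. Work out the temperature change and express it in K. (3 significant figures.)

Solving Q = m·c·ΔT for ΔT: ΔT = Q/(m·c).
Q = 487 kJ = 4.870×10^5 J; m = 5.94 kg; c = 0.0848 cal/(g·K) = 354.8 J/(kg·K).
ΔT = 231.1 K

231 K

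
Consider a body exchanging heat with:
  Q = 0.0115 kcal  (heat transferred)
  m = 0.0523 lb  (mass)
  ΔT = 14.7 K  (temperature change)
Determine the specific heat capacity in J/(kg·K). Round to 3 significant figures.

Rearranging Q = m·c·ΔT for c: c = Q/(m·ΔT).
Q = 0.0115 kcal = 48.12 J; m = 0.0523 lb = 0.02372 kg; ΔT = 14.7 K.
c = 138.0 J/(kg·K)

138 J/(kg·K)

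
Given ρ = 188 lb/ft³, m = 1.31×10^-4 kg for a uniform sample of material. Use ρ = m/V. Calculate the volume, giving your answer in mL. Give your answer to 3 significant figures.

0.0435 mL

Rearranging ρ = m/V for V: V = m/ρ.
ρ = 188 lb/ft³ = 3011 kg/m³; m = 1.31×10^-4 kg.
V = 4.350×10^-8 m³
4.350×10^-8 m³ × (1 mL / 1.000×10^-6 m³) = 0.04350 mL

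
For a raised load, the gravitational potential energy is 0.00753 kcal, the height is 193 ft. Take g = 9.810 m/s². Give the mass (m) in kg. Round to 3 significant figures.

Rearranging: m = PE/(g·h).
PE = 0.00753 kcal = 31.51 J; h = 193 ft = 58.83 m; g = 9.810 m/s².
m = 0.05459 kg

0.0546 kg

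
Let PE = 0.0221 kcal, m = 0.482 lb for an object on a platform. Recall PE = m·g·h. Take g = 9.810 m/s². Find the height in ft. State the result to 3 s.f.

Solving PE = m·g·h for h: h = PE/(m·g).
PE = 0.0221 kcal = 92.47 J; m = 0.482 lb = 0.2186 kg; g = 9.810 m/s².
h = 43.11 m
43.11 m × (1 ft / 0.3048 m) = 141.4 ft

141 ft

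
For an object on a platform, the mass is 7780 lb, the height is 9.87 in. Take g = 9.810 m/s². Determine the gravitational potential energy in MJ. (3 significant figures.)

0.00868 MJ

PE is given directly by: PE = mgh.
m = 7780 lb = 3529 kg; h = 9.87 in = 0.2507 m; g = 9.810 m/s².
PE = 8679 J
8679 J × (1 MJ / 1.000×10^6 J) = 0.008679 MJ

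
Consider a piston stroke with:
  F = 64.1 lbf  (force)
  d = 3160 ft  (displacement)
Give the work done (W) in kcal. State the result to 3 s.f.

65.6 kcal

W is given directly by: W = F·d.
F = 64.1 lbf = 285.1 N; d = 3160 ft = 963.2 m.
W = 2.746×10^5 J  (the unit combination reduces to kg·m²/s² = J)
2.746×10^5 J × (1 kcal / 4184 J) = 65.64 kcal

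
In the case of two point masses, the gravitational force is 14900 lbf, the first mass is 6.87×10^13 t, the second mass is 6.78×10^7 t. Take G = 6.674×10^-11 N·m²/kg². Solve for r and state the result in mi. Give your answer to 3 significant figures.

From Newton's law of gravitation: r = √(G·m₁m₂/F).
F = 14900 lbf = 66279 N; m₁ = 6.87×10^13 t = 6.870×10^16 kg; m₂ = 6.78×10^7 t = 6.780×10^10 kg; G = 6.674×10^-11 N·m²/kg².
r = 2.166×10^6 m
2.166×10^6 m × (1 mi / 1609 m) = 1346 mi

1350 mi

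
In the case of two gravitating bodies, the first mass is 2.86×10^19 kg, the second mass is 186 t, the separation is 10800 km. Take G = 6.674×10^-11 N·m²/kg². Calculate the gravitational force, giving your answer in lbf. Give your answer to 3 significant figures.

0.684 lbf

From Newton's law of gravitation: F = Gm₁m₂/r².
m₁ = 2.86×10^19 kg; m₂ = 186 t = 1.860×10^5 kg; r = 10800 km = 1.080×10^7 m; G = 6.674×10^-11 N·m²/kg².
F = 3.044 N
3.044 N × (1 lbf / 4.448 N) = 0.6843 lbf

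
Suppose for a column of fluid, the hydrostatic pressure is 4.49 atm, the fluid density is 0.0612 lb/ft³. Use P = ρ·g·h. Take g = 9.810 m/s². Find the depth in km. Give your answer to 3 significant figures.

Rearranging P = ρ·g·h for h: h = P/(ρ·g).
P = 4.49 atm = 4.549×10^5 Pa; ρ = 0.0612 lb/ft³ = 0.9803 kg/m³; g = 9.810 m/s².
h = 47307 m
47307 m × (1 km / 1000 m) = 47.31 km

47.3 km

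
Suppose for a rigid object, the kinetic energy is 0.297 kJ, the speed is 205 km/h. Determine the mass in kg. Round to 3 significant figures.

Rearranging KE = ½mv² for m: m = 2·KE/v².
KE = 0.297 kJ = 297.0 J; v = 205 km/h = 56.94 m/s.
m = 0.1832 kg

0.183 kg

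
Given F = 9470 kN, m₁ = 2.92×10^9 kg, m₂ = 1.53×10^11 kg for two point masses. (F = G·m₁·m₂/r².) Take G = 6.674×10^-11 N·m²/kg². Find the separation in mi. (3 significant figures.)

0.0349 mi

From Newton's law of gravitation: r = √(G·m₁m₂/F).
F = 9470 kN = 9.470×10^6 N; m₁ = 2.92×10^9 kg; m₂ = 1.53×10^11 kg; G = 6.674×10^-11 N·m²/kg².
r = 56.11 m
56.11 m × (1 mi / 1609 m) = 0.03487 mi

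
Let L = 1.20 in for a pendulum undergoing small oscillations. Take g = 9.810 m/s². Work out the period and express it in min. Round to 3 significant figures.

0.00584 min

Directly: T = 2π√(L/g).
L = 1.20 in = 0.03048 m; g = 9.810 m/s².
T = 0.3502 s
0.3502 s × (1 min / 60.00 s) = 0.005837 min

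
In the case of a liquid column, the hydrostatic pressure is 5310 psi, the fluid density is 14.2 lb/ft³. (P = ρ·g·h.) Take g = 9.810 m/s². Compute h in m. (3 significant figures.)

Rearranging: h = P/(ρ·g).
P = 5310 psi = 3.661×10^7 Pa; ρ = 14.2 lb/ft³ = 227.5 kg/m³; g = 9.810 m/s².
h = 16407 m

16400 m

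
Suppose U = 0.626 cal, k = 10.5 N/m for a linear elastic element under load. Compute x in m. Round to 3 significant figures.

0.706 m

Rearranging U = ½k·x² for x: x = √(2U/k).
U = 0.626 cal = 2.619 J; k = 10.5 N/m.
x = 0.7063 m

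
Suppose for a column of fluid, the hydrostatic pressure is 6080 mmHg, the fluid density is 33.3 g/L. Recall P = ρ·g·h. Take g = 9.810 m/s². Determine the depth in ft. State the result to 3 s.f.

Rearranging: h = P/(ρ·g).
P = 6080 mmHg = 8.106×10^5 Pa; ρ = 33.3 g/L = 33.30 kg/m³; g = 9.810 m/s².
h = 2481 m
2481 m × (1 ft / 0.3048 m) = 8141 ft

8140 ft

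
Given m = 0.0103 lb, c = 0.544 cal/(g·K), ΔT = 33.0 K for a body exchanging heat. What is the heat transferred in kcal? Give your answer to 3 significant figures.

Directly: Q = mcΔT.
m = 0.0103 lb = 0.004672 kg; c = 0.544 cal/(g·K) = 2276 J/(kg·K); ΔT = 33.0 K.
Q = 350.9 J  (the unit combination reduces to kg·m²/s² = J)
350.9 J × (1 kcal / 4184 J) = 0.08387 kcal

0.0839 kcal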